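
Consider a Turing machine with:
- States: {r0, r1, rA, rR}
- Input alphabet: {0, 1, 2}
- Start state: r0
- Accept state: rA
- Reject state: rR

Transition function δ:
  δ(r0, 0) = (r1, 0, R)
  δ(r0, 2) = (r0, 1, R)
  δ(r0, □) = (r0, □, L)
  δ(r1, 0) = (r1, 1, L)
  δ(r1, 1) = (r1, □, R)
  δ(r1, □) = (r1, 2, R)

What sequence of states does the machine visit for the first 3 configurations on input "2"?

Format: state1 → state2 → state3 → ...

Execution trace:
Initial: [r0]2
Step 1: δ(r0, 2) = (r0, 1, R) → 1[r0]□
Step 2: δ(r0, □) = (r0, □, L) → [r0]1□

No transition is defined for δ(r0, 1). By convention the machine halts and rejects.

State sequence: r0 → r0 → r0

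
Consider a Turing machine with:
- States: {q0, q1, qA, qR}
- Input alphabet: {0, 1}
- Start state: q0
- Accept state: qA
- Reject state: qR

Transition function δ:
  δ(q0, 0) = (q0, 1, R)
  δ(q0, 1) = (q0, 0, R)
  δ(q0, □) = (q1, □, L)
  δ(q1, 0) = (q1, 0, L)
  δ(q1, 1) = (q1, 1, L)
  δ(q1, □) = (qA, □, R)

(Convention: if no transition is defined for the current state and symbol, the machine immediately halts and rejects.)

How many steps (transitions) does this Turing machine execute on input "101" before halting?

Execution trace:
Initial: [q0]101
Step 1: δ(q0, 1) = (q0, 0, R) → 0[q0]01
Step 2: δ(q0, 0) = (q0, 1, R) → 01[q0]1
Step 3: δ(q0, 1) = (q0, 0, R) → 010[q0]□
Step 4: δ(q0, □) = (q1, □, L) → 01[q1]0□
Step 5: δ(q1, 0) = (q1, 0, L) → 0[q1]10□
Step 6: δ(q1, 1) = (q1, 1, L) → [q1]010□
Step 7: δ(q1, 0) = (q1, 0, L) → [q1]□010□
Step 8: δ(q1, □) = (qA, □, R) → □[qA]010□

The machine reaches the accept state qA and halts.

The machine executed 8 steps before halting.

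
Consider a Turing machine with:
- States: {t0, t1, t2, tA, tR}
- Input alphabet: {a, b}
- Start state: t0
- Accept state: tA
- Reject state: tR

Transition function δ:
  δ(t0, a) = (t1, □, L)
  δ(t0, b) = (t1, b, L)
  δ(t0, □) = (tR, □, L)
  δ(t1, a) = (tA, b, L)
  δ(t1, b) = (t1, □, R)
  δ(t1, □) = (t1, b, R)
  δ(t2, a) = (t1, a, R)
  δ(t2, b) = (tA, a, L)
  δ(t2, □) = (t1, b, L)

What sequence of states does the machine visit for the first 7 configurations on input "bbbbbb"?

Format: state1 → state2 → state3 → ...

Execution trace:
Initial: [t0]bbbbbb
Step 1: δ(t0, b) = (t1, b, L) → [t1]□bbbbbb
Step 2: δ(t1, □) = (t1, b, R) → b[t1]bbbbbb
Step 3: δ(t1, b) = (t1, □, R) → b□[t1]bbbbb
Step 4: δ(t1, b) = (t1, □, R) → b□□[t1]bbbb
Step 5: δ(t1, b) = (t1, □, R) → b□□□[t1]bbb
Step 6: δ(t1, b) = (t1, □, R) → b□□□□[t1]bb

State sequence: t0 → t1 → t1 → t1 → t1 → t1 → t1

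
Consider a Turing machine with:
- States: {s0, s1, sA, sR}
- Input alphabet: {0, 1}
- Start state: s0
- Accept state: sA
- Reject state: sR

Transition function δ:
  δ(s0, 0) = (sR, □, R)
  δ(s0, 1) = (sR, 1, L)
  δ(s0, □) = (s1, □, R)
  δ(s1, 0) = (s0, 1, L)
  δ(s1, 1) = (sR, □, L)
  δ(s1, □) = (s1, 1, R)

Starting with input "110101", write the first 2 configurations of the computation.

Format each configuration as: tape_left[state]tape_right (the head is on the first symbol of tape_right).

Transitions applied:
Step 1: δ(s0, 1) = (sR, 1, L)

The first 2 configurations are:
[s0]110101 ⊢ [sR]□110101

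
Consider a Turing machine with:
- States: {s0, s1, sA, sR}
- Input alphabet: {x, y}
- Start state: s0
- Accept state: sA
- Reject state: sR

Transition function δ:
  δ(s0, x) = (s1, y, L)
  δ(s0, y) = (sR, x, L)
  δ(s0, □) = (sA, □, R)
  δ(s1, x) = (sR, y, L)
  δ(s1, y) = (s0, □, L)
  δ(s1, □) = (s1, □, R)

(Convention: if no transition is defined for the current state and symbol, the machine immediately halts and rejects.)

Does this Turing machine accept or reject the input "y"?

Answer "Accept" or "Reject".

Execution trace:
Initial: [s0]y
Step 1: δ(s0, y) = (sR, x, L) → [sR]□x

The machine reaches the reject state sR and halts.

Answer: Reject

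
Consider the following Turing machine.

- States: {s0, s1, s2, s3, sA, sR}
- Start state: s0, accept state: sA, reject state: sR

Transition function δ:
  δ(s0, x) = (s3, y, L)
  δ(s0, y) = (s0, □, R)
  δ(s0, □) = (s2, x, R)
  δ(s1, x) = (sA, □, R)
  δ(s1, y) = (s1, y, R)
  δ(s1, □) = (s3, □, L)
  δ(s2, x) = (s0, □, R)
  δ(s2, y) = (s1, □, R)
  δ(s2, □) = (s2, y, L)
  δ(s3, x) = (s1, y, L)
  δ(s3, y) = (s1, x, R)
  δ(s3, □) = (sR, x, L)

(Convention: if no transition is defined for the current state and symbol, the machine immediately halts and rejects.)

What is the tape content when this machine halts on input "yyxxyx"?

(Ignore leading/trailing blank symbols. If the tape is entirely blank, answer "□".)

Execution trace:
Initial: [s0]yyxxyx
Step 1: δ(s0, y) = (s0, □, R) → □[s0]yxxyx
Step 2: δ(s0, y) = (s0, □, R) → □□[s0]xxyx
Step 3: δ(s0, x) = (s3, y, L) → □[s3]□yxyx
Step 4: δ(s3, □) = (sR, x, L) → [sR]□xyxyx

The machine reaches the reject state sR and halts.

Final tape (ignoring leading/trailing blanks): xyxyx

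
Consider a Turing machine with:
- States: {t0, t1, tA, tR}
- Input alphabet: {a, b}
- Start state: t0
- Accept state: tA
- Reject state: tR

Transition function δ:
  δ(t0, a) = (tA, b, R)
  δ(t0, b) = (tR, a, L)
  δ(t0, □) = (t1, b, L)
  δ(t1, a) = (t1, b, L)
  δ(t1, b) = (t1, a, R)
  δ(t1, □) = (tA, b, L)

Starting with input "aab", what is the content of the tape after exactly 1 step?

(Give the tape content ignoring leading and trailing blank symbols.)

Execution trace:
Initial: [t0]aab
Step 1: δ(t0, a) = (tA, b, R) → b[tA]ab

The machine reaches the accept state tA and halts.

After 1 step, the tape (ignoring leading/trailing blanks) is: bab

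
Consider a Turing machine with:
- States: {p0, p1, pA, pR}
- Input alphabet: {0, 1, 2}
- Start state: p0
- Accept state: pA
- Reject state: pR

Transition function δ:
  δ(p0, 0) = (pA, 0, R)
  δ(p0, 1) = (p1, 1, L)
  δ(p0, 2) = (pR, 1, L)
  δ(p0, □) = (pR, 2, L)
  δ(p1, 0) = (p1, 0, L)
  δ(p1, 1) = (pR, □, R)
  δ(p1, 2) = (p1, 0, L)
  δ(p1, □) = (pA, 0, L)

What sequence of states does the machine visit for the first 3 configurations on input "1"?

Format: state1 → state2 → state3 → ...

Execution trace:
Initial: [p0]1
Step 1: δ(p0, 1) = (p1, 1, L) → [p1]□1
Step 2: δ(p1, □) = (pA, 0, L) → [pA]□01

The machine reaches the accept state pA and halts.

State sequence: p0 → p1 → pA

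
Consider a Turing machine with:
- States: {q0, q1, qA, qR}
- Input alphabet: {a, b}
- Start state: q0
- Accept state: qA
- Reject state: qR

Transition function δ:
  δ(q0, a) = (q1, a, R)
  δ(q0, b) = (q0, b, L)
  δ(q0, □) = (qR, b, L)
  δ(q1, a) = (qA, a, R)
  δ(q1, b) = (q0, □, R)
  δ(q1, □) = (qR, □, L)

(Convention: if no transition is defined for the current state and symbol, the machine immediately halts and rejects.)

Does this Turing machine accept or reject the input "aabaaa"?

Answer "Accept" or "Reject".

Execution trace:
Initial: [q0]aabaaa
Step 1: δ(q0, a) = (q1, a, R) → a[q1]abaaa
Step 2: δ(q1, a) = (qA, a, R) → aa[qA]baaa

The machine reaches the accept state qA and halts.

Answer: Accept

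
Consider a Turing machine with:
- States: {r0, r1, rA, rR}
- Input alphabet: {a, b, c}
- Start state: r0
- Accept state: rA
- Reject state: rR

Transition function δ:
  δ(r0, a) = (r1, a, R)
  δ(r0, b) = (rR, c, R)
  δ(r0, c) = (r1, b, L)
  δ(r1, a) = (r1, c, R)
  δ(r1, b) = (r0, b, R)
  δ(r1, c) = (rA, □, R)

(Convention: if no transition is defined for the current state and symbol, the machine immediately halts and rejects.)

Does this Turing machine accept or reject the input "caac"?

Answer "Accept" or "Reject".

Execution trace:
Initial: [r0]caac
Step 1: δ(r0, c) = (r1, b, L) → [r1]□baac

No transition is defined for δ(r1, □). By convention the machine halts and rejects.

Answer: Reject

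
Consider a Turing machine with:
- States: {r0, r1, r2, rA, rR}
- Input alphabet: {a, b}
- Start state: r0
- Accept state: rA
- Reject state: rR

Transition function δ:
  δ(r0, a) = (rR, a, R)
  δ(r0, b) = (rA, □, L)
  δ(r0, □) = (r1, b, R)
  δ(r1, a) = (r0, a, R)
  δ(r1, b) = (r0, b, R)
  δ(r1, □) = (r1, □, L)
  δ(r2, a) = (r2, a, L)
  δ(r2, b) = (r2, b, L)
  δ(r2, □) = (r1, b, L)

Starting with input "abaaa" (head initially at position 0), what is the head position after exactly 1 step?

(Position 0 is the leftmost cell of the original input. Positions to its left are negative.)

Execution trace (head position shown):
Step 0: [r0]abaaa  (head at position 0)
Step 1: move right → a[rR]baaa  (head at position 1)

After 1 step, the head is at position 1.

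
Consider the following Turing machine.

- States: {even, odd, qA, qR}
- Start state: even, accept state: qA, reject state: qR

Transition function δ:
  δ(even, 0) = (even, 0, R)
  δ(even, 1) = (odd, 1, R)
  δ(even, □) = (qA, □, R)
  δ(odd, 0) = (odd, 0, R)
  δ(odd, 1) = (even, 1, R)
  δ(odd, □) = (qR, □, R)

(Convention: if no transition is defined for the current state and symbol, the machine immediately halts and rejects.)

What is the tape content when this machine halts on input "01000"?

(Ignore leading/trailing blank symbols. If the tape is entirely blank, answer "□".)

Execution trace:
Initial: [even]01000
Step 1: δ(even, 0) = (even, 0, R) → 0[even]1000
Step 2: δ(even, 1) = (odd, 1, R) → 01[odd]000
Step 3: δ(odd, 0) = (odd, 0, R) → 010[odd]00
Step 4: δ(odd, 0) = (odd, 0, R) → 0100[odd]0
Step 5: δ(odd, 0) = (odd, 0, R) → 01000[odd]□
Step 6: δ(odd, □) = (qR, □, R) → 01000□[qR]□

The machine reaches the reject state qR and halts.

Final tape (ignoring leading/trailing blanks): 01000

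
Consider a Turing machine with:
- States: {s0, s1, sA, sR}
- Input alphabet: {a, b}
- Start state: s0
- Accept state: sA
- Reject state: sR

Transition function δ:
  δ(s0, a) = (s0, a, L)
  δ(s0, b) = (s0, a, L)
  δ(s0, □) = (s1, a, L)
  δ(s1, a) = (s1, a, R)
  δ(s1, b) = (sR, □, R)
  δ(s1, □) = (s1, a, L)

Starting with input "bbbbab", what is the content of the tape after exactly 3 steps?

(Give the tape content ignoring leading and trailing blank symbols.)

Execution trace:
Initial: [s0]bbbbab
Step 1: δ(s0, b) = (s0, a, L) → [s0]□abbbab
Step 2: δ(s0, □) = (s1, a, L) → [s1]□aabbbab
Step 3: δ(s1, □) = (s1, a, L) → [s1]□aaabbbab

After 3 steps, the tape (ignoring leading/trailing blanks) is: aaabbbab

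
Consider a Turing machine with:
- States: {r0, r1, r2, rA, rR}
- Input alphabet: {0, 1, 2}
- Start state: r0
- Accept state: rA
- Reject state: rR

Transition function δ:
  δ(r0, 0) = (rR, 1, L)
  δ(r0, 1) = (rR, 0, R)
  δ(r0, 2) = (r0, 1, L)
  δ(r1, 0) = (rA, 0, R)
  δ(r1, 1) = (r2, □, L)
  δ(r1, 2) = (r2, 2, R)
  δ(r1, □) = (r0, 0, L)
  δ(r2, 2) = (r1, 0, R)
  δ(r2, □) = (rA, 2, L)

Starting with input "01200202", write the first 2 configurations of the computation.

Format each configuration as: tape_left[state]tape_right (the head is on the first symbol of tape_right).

Transitions applied:
Step 1: δ(r0, 0) = (rR, 1, L)

The first 2 configurations are:
[r0]01200202 ⊢ [rR]□11200202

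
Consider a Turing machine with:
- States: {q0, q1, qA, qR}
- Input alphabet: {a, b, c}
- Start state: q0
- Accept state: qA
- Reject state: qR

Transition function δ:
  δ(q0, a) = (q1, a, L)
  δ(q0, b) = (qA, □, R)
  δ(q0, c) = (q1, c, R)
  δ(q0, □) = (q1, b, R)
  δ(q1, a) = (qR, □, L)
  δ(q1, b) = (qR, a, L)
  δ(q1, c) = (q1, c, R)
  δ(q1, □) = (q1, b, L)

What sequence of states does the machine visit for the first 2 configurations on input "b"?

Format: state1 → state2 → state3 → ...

Execution trace:
Initial: [q0]b
Step 1: δ(q0, b) = (qA, □, R) → □[qA]□

The machine reaches the accept state qA and halts.

State sequence: q0 → qA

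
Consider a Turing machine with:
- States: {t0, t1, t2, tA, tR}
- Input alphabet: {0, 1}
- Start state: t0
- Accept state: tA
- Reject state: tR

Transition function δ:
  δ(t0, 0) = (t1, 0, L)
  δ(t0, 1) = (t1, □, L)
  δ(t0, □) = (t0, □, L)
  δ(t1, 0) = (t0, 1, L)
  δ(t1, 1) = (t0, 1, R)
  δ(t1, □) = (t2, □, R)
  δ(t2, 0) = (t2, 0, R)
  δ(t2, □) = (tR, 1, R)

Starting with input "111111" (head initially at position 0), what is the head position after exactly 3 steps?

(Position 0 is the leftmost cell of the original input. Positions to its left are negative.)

Execution trace (head position shown):
Step 0: [t0]111111  (head at position 0)
Step 1: move left → [t1]□□11111  (head at position -1)
Step 2: move right → □[t2]□11111  (head at position 0)
Step 3: move right → □1[tR]11111  (head at position 1)

After 3 steps, the head is at position 1.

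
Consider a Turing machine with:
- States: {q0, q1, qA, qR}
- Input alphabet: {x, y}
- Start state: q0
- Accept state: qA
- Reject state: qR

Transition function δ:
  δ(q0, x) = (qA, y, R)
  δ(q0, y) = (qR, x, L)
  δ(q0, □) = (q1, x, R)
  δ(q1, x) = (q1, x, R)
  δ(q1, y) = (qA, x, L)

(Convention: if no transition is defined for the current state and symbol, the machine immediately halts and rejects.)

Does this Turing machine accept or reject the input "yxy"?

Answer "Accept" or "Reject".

Execution trace:
Initial: [q0]yxy
Step 1: δ(q0, y) = (qR, x, L) → [qR]□xxy

The machine reaches the reject state qR and halts.

Answer: Reject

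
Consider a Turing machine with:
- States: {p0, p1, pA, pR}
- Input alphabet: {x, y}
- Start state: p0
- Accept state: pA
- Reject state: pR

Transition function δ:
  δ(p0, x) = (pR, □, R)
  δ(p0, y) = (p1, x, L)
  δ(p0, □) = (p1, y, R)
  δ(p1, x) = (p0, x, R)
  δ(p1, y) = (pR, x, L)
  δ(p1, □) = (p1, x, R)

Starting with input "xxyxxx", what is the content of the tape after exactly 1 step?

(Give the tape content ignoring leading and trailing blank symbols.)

Execution trace:
Initial: [p0]xxyxxx
Step 1: δ(p0, x) = (pR, □, R) → □[pR]xyxxx

The machine reaches the reject state pR and halts.

After 1 step, the tape (ignoring leading/trailing blanks) is: xyxxx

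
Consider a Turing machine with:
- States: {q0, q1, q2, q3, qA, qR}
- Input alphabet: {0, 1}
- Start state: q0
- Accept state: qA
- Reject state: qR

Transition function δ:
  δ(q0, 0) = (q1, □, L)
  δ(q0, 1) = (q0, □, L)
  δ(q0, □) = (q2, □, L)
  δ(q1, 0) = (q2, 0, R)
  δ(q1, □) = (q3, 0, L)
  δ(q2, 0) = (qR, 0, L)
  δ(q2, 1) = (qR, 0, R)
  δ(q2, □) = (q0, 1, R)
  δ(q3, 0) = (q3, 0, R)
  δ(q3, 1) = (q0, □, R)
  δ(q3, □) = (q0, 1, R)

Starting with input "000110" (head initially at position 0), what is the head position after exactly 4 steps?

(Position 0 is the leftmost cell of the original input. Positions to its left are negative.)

Execution trace (head position shown):
Step 0: [q0]000110  (head at position 0)
Step 1: move left → [q1]□□00110  (head at position -1)
Step 2: move left → [q3]□0□00110  (head at position -2)
Step 3: move right → 1[q0]0□00110  (head at position -1)
Step 4: move left → [q1]1□□00110  (head at position -2)

After 4 steps, the head is at position -2.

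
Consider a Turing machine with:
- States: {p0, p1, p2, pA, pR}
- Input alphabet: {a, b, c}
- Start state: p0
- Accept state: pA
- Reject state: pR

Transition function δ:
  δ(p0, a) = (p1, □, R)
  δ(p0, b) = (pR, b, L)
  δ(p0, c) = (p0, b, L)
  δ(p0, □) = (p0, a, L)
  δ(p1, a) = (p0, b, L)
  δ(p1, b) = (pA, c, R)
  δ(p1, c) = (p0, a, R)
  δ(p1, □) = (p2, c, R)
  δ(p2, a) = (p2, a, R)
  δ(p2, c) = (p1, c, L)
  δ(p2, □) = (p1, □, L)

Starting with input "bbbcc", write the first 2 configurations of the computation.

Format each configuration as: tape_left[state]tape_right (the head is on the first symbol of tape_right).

Transitions applied:
Step 1: δ(p0, b) = (pR, b, L)

The first 2 configurations are:
[p0]bbbcc ⊢ [pR]□bbbcc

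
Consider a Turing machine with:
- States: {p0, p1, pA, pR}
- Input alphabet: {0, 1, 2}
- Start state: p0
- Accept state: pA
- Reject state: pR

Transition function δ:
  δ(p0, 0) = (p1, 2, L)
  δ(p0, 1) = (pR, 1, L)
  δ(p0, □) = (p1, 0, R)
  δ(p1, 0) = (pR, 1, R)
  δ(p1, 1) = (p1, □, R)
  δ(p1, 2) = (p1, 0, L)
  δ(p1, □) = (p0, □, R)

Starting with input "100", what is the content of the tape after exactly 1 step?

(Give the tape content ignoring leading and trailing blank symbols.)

Execution trace:
Initial: [p0]100
Step 1: δ(p0, 1) = (pR, 1, L) → [pR]□100

The machine reaches the reject state pR and halts.

After 1 step, the tape (ignoring leading/trailing blanks) is: 100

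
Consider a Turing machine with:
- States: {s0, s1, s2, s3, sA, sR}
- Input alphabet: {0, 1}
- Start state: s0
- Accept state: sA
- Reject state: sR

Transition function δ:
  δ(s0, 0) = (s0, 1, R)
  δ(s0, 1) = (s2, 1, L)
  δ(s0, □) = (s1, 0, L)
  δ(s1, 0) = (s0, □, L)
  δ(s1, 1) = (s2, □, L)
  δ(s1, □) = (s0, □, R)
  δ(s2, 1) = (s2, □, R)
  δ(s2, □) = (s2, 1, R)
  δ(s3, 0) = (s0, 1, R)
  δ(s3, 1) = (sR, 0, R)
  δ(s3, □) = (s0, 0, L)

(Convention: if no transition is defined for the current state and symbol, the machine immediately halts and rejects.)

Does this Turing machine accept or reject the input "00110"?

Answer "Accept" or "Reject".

Execution trace:
Initial: [s0]00110
Step 1: δ(s0, 0) = (s0, 1, R) → 1[s0]0110
Step 2: δ(s0, 0) = (s0, 1, R) → 11[s0]110
Step 3: δ(s0, 1) = (s2, 1, L) → 1[s2]1110
Step 4: δ(s2, 1) = (s2, □, R) → 1□[s2]110
Step 5: δ(s2, 1) = (s2, □, R) → 1□□[s2]10
Step 6: δ(s2, 1) = (s2, □, R) → 1□□□[s2]0

No transition is defined for δ(s2, 0). By convention the machine halts and rejects.

Answer: Reject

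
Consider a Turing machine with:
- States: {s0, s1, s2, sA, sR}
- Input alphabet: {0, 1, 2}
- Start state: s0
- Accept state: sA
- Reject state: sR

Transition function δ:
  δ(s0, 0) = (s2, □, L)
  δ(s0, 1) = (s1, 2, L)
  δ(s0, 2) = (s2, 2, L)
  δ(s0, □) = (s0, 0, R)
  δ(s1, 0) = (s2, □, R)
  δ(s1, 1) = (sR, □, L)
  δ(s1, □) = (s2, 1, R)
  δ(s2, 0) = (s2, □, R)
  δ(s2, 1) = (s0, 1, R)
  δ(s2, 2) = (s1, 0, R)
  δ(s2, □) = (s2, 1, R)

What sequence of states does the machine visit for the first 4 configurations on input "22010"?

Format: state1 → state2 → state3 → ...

Execution trace:
Initial: [s0]22010
Step 1: δ(s0, 2) = (s2, 2, L) → [s2]□22010
Step 2: δ(s2, □) = (s2, 1, R) → 1[s2]22010
Step 3: δ(s2, 2) = (s1, 0, R) → 10[s1]2010

No transition is defined for δ(s1, 2). By convention the machine halts and rejects.

State sequence: s0 → s2 → s2 → s1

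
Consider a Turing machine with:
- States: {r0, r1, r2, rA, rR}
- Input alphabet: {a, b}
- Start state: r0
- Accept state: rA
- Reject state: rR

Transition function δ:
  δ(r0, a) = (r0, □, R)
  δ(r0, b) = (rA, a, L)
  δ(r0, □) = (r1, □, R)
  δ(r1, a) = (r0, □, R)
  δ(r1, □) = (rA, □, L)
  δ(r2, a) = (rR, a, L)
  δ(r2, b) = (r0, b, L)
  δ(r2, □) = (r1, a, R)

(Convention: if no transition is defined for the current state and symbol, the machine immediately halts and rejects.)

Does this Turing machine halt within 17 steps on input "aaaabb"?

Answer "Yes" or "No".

Execution trace:
Initial: [r0]aaaabb
Step 1: δ(r0, a) = (r0, □, R) → □[r0]aaabb
Step 2: δ(r0, a) = (r0, □, R) → □□[r0]aabb
Step 3: δ(r0, a) = (r0, □, R) → □□□[r0]abb
Step 4: δ(r0, a) = (r0, □, R) → □□□□[r0]bb
Step 5: δ(r0, b) = (rA, a, L) → □□□[rA]□ab

The machine reaches the accept state rA and halts.
The machine halted after 5 steps (within the 17-step bound).

Answer: Yes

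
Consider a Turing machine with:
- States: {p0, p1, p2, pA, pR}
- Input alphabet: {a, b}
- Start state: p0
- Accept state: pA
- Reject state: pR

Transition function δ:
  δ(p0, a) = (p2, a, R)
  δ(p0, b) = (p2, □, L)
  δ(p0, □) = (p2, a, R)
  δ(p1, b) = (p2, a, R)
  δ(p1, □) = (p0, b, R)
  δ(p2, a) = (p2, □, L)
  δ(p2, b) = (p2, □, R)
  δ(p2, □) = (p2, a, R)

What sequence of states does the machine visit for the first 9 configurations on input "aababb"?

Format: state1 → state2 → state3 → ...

Execution trace:
Initial: [p0]aababb
Step 1: δ(p0, a) = (p2, a, R) → a[p2]ababb
Step 2: δ(p2, a) = (p2, □, L) → [p2]a□babb
Step 3: δ(p2, a) = (p2, □, L) → [p2]□□□babb
Step 4: δ(p2, □) = (p2, a, R) → a[p2]□□babb
Step 5: δ(p2, □) = (p2, a, R) → aa[p2]□babb
Step 6: δ(p2, □) = (p2, a, R) → aaa[p2]babb
Step 7: δ(p2, b) = (p2, □, R) → aaa□[p2]abb
Step 8: δ(p2, a) = (p2, □, L) → aaa[p2]□□bb

State sequence: p0 → p2 → p2 → p2 → p2 → p2 → p2 → p2 → p2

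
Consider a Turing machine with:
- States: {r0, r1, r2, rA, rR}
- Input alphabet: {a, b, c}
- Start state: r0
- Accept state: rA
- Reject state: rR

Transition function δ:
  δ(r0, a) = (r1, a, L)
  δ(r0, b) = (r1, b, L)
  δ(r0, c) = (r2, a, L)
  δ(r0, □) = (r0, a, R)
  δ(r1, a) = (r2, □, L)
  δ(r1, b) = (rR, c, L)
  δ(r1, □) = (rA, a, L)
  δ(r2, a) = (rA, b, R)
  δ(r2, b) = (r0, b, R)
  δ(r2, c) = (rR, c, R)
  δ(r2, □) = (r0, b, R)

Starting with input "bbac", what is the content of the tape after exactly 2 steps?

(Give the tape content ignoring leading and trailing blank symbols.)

Execution trace:
Initial: [r0]bbac
Step 1: δ(r0, b) = (r1, b, L) → [r1]□bbac
Step 2: δ(r1, □) = (rA, a, L) → [rA]□abbac

The machine reaches the accept state rA and halts.

After 2 steps, the tape (ignoring leading/trailing blanks) is: abbac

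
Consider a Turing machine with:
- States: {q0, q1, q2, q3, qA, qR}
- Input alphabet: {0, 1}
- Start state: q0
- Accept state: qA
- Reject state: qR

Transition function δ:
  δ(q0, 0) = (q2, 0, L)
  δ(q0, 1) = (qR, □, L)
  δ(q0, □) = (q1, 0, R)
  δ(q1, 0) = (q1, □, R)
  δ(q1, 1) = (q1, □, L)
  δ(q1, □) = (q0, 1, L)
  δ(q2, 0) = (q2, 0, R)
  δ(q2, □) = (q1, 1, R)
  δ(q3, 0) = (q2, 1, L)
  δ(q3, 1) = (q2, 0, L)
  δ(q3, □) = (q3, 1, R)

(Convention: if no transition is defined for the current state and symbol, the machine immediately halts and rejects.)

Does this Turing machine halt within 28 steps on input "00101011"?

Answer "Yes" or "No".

Execution trace:
Initial: [q0]00101011
Step 1: δ(q0, 0) = (q2, 0, L) → [q2]□00101011
Step 2: δ(q2, □) = (q1, 1, R) → 1[q1]00101011
Step 3: δ(q1, 0) = (q1, □, R) → 1□[q1]0101011
Step 4: δ(q1, 0) = (q1, □, R) → 1□□[q1]101011
Step 5: δ(q1, 1) = (q1, □, L) → 1□[q1]□□01011
Step 6: δ(q1, □) = (q0, 1, L) → 1[q0]□1□01011
Step 7: δ(q0, □) = (q1, 0, R) → 10[q1]1□01011
Step 8: δ(q1, 1) = (q1, □, L) → 1[q1]0□□01011
Step 9: δ(q1, 0) = (q1, □, R) → 1□[q1]□□01011
Step 10: δ(q1, □) = (q0, 1, L) → 1[q0]□1□01011
Step 11: δ(q0, □) = (q1, 0, R) → 10[q1]1□01011
Step 12: δ(q1, 1) = (q1, □, L) → 1[q1]0□□01011
Step 13: δ(q1, 0) = (q1, □, R) → 1□[q1]□□01011
Step 14: δ(q1, □) = (q0, 1, L) → 1[q0]□1□01011
Step 15: δ(q0, □) = (q1, 0, R) → 10[q1]1□01011
Step 16: δ(q1, 1) = (q1, □, L) → 1[q1]0□□01011
Step 17: δ(q1, 0) = (q1, □, R) → 1□[q1]□□01011
Step 18: δ(q1, □) = (q0, 1, L) → 1[q0]□1□01011
Step 19: δ(q0, □) = (q1, 0, R) → 10[q1]1□01011
Step 20: δ(q1, 1) = (q1, □, L) → 1[q1]0□□01011
Step 21: δ(q1, 0) = (q1, □, R) → 1□[q1]□□01011
Step 22: δ(q1, □) = (q0, 1, L) → 1[q0]□1□01011
Step 23: δ(q0, □) = (q1, 0, R) → 10[q1]1□01011
Step 24: δ(q1, 1) = (q1, □, L) → 1[q1]0□□01011
Step 25: δ(q1, 0) = (q1, □, R) → 1□[q1]□□01011
Step 26: δ(q1, □) = (q0, 1, L) → 1[q0]□1□01011
Step 27: δ(q0, □) = (q1, 0, R) → 10[q1]1□01011
Step 28: δ(q1, 1) = (q1, □, L) → 1[q1]0□□01011

The machine has not reached a halting state after 28 steps.
The machine did not halt within the 28-step bound.

Answer: No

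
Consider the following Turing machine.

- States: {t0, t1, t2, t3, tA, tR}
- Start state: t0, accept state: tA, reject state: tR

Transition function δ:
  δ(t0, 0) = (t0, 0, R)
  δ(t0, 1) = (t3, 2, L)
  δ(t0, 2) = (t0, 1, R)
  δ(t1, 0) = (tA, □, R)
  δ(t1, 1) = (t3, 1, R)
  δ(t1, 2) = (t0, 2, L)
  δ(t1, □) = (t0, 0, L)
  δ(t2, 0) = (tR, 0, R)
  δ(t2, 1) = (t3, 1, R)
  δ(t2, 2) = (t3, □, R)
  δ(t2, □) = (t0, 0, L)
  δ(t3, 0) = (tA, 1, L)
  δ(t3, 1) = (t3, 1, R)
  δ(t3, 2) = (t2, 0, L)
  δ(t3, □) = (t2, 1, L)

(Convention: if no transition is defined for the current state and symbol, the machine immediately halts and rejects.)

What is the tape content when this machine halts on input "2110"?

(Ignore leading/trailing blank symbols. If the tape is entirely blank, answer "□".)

Execution trace:
Initial: [t0]2110
Step 1: δ(t0, 2) = (t0, 1, R) → 1[t0]110
Step 2: δ(t0, 1) = (t3, 2, L) → [t3]1210
Step 3: δ(t3, 1) = (t3, 1, R) → 1[t3]210
Step 4: δ(t3, 2) = (t2, 0, L) → [t2]1010
Step 5: δ(t2, 1) = (t3, 1, R) → 1[t3]010
Step 6: δ(t3, 0) = (tA, 1, L) → [tA]1110

The machine reaches the accept state tA and halts.

Final tape (ignoring leading/trailing blanks): 1110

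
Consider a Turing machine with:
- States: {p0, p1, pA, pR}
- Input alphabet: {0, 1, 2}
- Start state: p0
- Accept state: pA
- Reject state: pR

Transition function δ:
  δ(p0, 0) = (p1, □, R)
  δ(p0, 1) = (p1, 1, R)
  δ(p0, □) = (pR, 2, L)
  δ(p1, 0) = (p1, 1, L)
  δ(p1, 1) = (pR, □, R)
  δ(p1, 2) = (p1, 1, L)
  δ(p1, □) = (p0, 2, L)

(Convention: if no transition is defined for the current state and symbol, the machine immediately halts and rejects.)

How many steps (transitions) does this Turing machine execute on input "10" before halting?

Execution trace:
Initial: [p0]10
Step 1: δ(p0, 1) = (p1, 1, R) → 1[p1]0
Step 2: δ(p1, 0) = (p1, 1, L) → [p1]11
Step 3: δ(p1, 1) = (pR, □, R) → □[pR]1

The machine reaches the reject state pR and halts.

The machine executed 3 steps before halting.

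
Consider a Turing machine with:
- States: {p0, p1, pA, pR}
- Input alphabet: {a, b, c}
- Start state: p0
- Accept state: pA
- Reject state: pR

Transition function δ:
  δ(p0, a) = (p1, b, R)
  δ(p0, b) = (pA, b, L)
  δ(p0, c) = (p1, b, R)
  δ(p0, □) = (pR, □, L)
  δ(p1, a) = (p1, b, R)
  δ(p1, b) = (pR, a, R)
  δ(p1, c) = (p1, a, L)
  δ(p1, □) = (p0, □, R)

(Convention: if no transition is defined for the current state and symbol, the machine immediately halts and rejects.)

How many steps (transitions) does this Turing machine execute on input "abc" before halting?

Execution trace:
Initial: [p0]abc
Step 1: δ(p0, a) = (p1, b, R) → b[p1]bc
Step 2: δ(p1, b) = (pR, a, R) → ba[pR]c

The machine reaches the reject state pR and halts.

The machine executed 2 steps before halting.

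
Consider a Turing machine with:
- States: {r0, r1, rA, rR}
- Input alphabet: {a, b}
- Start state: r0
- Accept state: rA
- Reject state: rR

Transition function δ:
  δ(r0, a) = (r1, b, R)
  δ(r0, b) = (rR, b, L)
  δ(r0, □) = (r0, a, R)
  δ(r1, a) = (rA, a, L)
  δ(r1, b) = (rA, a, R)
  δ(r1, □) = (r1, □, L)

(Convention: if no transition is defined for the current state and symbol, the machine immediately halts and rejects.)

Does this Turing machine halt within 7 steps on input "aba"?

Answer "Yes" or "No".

Execution trace:
Initial: [r0]aba
Step 1: δ(r0, a) = (r1, b, R) → b[r1]ba
Step 2: δ(r1, b) = (rA, a, R) → ba[rA]a

The machine reaches the accept state rA and halts.
The machine halted after 2 steps (within the 7-step bound).

Answer: Yes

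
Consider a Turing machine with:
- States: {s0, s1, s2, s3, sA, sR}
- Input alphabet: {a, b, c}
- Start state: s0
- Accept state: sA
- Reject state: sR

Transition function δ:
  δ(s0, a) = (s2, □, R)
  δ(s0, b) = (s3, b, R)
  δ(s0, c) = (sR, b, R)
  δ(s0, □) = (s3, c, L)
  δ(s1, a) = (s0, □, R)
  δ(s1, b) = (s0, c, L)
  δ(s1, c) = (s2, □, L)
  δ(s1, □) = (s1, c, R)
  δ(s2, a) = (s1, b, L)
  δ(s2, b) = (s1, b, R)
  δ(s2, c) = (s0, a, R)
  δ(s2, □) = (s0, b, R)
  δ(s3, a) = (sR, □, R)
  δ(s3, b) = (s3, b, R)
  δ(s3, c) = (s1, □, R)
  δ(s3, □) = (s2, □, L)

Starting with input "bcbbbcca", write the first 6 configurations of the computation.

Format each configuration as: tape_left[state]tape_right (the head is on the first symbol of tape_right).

Transitions applied:
Step 1: δ(s0, b) = (s3, b, R)
Step 2: δ(s3, c) = (s1, □, R)
Step 3: δ(s1, b) = (s0, c, L)
Step 4: δ(s0, □) = (s3, c, L)
Step 5: δ(s3, b) = (s3, b, R)

The first 6 configurations are:
[s0]bcbbbcca ⊢ b[s3]cbbbcca ⊢ b□[s1]bbbcca ⊢ b[s0]□cbbcca ⊢ [s3]bccbbcca ⊢ b[s3]ccbbcca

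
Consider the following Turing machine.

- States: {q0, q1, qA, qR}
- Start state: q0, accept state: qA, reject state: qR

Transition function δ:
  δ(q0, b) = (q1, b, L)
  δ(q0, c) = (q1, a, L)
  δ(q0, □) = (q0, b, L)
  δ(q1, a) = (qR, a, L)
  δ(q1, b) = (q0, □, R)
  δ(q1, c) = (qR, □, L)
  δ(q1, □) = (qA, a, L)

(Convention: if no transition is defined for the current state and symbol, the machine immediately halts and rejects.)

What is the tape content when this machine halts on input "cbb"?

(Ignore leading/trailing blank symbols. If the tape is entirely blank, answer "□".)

Execution trace:
Initial: [q0]cbb
Step 1: δ(q0, c) = (q1, a, L) → [q1]□abb
Step 2: δ(q1, □) = (qA, a, L) → [qA]□aabb

The machine reaches the accept state qA and halts.

Final tape (ignoring leading/trailing blanks): aabb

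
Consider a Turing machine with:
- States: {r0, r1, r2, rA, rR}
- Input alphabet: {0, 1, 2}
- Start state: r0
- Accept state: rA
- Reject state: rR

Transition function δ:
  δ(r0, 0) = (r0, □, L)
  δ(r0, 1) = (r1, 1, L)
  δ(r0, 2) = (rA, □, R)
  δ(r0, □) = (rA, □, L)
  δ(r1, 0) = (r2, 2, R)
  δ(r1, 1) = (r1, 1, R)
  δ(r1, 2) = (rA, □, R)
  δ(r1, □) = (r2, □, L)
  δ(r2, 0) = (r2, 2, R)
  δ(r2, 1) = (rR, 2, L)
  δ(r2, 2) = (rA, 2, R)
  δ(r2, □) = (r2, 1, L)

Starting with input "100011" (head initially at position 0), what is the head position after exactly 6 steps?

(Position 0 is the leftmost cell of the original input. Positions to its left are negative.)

Execution trace (head position shown):
Step 0: [r0]100011  (head at position 0)
Step 1: move left → [r1]□100011  (head at position -1)
Step 2: move left → [r2]□□100011  (head at position -2)
Step 3: move left → [r2]□1□100011  (head at position -3)
Step 4: move left → [r2]□11□100011  (head at position -4)
Step 5: move left → [r2]□111□100011  (head at position -5)
Step 6: move left → [r2]□1111□100011  (head at position -6)

After 6 steps, the head is at position -6.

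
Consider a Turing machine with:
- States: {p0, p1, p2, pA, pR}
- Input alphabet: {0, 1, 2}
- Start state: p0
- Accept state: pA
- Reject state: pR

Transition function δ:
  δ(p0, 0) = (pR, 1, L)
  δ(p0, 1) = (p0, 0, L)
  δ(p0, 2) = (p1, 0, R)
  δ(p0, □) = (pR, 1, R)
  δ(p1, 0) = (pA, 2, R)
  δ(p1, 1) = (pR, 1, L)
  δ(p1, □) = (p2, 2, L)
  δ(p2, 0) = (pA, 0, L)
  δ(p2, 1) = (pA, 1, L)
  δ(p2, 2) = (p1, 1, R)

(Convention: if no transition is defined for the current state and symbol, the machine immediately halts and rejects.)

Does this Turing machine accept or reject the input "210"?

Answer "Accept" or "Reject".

Execution trace:
Initial: [p0]210
Step 1: δ(p0, 2) = (p1, 0, R) → 0[p1]10
Step 2: δ(p1, 1) = (pR, 1, L) → [pR]010

The machine reaches the reject state pR and halts.

Answer: Reject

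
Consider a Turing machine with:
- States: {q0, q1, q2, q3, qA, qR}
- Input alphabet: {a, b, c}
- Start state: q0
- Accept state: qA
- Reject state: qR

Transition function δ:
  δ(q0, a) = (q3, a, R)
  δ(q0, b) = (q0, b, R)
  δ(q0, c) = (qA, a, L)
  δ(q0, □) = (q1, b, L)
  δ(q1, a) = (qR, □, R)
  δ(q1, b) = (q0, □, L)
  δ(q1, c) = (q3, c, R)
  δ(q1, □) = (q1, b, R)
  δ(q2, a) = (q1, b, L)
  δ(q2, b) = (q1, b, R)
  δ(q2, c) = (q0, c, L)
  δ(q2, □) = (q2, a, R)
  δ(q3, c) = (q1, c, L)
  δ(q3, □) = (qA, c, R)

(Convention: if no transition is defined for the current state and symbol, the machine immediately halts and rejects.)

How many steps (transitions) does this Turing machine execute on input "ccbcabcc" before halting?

Execution trace:
Initial: [q0]ccbcabcc
Step 1: δ(q0, c) = (qA, a, L) → [qA]□acbcabcc

The machine reaches the accept state qA and halts.

The machine executed 1 step before halting.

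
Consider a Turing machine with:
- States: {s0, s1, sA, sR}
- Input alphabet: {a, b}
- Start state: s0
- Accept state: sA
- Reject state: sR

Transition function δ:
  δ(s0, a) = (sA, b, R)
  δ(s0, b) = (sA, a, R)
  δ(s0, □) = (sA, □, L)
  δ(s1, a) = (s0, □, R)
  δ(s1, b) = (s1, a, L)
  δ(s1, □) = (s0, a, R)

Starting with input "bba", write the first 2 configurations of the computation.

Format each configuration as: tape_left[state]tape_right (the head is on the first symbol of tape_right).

Transitions applied:
Step 1: δ(s0, b) = (sA, a, R)

The first 2 configurations are:
[s0]bba ⊢ a[sA]ba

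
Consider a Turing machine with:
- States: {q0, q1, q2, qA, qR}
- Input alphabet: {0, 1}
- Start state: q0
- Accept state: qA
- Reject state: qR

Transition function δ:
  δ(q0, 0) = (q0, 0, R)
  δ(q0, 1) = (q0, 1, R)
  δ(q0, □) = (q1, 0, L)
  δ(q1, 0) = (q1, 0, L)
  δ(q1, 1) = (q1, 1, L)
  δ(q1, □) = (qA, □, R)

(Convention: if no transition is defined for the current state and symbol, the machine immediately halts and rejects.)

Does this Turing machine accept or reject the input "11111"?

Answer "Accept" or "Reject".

Execution trace:
Initial: [q0]11111
Step 1: δ(q0, 1) = (q0, 1, R) → 1[q0]1111
Step 2: δ(q0, 1) = (q0, 1, R) → 11[q0]111
Step 3: δ(q0, 1) = (q0, 1, R) → 111[q0]11
Step 4: δ(q0, 1) = (q0, 1, R) → 1111[q0]1
Step 5: δ(q0, 1) = (q0, 1, R) → 11111[q0]□
Step 6: δ(q0, □) = (q1, 0, L) → 1111[q1]10
Step 7: δ(q1, 1) = (q1, 1, L) → 111[q1]110
Step 8: δ(q1, 1) = (q1, 1, L) → 11[q1]1110
Step 9: δ(q1, 1) = (q1, 1, L) → 1[q1]11110
Step 10: δ(q1, 1) = (q1, 1, L) → [q1]111110
Step 11: δ(q1, 1) = (q1, 1, L) → [q1]□111110
Step 12: δ(q1, □) = (qA, □, R) → □[qA]111110

The machine reaches the accept state qA and halts.

Answer: Accept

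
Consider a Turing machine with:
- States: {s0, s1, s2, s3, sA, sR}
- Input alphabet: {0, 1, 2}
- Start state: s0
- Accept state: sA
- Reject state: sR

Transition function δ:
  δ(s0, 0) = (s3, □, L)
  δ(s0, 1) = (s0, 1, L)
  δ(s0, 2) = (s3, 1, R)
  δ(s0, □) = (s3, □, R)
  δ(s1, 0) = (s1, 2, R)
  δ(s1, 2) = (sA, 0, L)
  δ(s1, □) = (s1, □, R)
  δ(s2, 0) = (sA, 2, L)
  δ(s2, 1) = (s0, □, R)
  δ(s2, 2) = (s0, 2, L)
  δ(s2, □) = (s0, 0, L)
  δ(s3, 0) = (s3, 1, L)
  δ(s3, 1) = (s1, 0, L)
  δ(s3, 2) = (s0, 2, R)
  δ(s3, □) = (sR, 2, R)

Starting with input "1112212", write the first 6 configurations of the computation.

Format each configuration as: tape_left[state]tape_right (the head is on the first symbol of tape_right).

Transitions applied:
Step 1: δ(s0, 1) = (s0, 1, L)
Step 2: δ(s0, □) = (s3, □, R)
Step 3: δ(s3, 1) = (s1, 0, L)
Step 4: δ(s1, □) = (s1, □, R)
Step 5: δ(s1, 0) = (s1, 2, R)

The first 6 configurations are:
[s0]1112212 ⊢ [s0]□1112212 ⊢ □[s3]1112212 ⊢ [s1]□0112212 ⊢ □[s1]0112212 ⊢ □2[s1]112212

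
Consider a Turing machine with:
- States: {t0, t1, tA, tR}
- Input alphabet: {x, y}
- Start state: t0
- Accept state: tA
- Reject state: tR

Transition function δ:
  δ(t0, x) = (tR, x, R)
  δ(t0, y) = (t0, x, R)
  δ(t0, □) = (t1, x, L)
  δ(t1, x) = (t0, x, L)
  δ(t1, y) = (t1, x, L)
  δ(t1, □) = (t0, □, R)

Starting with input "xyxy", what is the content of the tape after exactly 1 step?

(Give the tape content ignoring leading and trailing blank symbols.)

Execution trace:
Initial: [t0]xyxy
Step 1: δ(t0, x) = (tR, x, R) → x[tR]yxy

The machine reaches the reject state tR and halts.

After 1 step, the tape (ignoring leading/trailing blanks) is: xyxy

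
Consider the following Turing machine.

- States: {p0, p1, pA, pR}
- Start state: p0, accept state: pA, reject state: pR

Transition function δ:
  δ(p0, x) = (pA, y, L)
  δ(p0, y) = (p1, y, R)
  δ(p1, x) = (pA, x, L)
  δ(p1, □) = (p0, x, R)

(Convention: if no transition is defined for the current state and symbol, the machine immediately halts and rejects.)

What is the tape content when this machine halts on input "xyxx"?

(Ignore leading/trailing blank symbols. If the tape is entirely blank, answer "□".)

Execution trace:
Initial: [p0]xyxx
Step 1: δ(p0, x) = (pA, y, L) → [pA]□yyxx

The machine reaches the accept state pA and halts.

Final tape (ignoring leading/trailing blanks): yyxx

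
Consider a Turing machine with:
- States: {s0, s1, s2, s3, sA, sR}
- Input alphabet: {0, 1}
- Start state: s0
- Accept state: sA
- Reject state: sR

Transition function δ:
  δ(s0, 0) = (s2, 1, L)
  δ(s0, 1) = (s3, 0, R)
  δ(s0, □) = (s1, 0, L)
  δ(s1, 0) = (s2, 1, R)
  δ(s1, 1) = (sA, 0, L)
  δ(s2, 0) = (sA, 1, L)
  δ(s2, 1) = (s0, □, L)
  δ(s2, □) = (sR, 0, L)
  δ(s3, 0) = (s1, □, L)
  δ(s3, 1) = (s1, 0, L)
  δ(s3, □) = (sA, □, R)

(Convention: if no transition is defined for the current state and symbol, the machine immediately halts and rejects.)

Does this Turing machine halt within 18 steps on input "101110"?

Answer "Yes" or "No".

Execution trace:
Initial: [s0]101110
Step 1: δ(s0, 1) = (s3, 0, R) → 0[s3]01110
Step 2: δ(s3, 0) = (s1, □, L) → [s1]0□1110
Step 3: δ(s1, 0) = (s2, 1, R) → 1[s2]□1110
Step 4: δ(s2, □) = (sR, 0, L) → [sR]101110

The machine reaches the reject state sR and halts.
The machine halted after 4 steps (within the 18-step bound).

Answer: Yes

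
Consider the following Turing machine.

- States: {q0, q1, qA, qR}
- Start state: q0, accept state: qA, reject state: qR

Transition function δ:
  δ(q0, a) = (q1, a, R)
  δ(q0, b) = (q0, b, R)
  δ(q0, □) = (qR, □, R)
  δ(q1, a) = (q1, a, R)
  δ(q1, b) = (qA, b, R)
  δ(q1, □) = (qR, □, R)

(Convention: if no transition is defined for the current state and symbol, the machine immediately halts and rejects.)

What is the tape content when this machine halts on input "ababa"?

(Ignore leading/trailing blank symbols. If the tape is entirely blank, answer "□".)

Execution trace:
Initial: [q0]ababa
Step 1: δ(q0, a) = (q1, a, R) → a[q1]baba
Step 2: δ(q1, b) = (qA, b, R) → ab[qA]aba

The machine reaches the accept state qA and halts.

Final tape (ignoring leading/trailing blanks): ababa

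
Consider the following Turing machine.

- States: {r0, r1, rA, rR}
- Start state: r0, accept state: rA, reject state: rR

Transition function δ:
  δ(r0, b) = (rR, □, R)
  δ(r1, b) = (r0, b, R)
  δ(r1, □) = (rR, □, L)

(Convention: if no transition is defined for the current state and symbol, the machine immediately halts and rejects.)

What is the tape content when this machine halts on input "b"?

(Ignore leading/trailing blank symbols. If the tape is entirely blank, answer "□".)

Execution trace:
Initial: [r0]b
Step 1: δ(r0, b) = (rR, □, R) → □[rR]□

The machine reaches the reject state rR and halts.

Final tape (ignoring leading/trailing blanks): □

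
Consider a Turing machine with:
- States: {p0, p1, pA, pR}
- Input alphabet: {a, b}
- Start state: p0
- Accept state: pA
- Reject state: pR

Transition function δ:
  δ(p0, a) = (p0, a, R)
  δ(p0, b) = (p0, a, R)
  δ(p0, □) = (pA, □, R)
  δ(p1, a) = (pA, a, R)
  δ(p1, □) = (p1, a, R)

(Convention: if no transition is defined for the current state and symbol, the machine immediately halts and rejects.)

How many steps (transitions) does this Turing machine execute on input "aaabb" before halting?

Execution trace:
Initial: [p0]aaabb
Step 1: δ(p0, a) = (p0, a, R) → a[p0]aabb
Step 2: δ(p0, a) = (p0, a, R) → aa[p0]abb
Step 3: δ(p0, a) = (p0, a, R) → aaa[p0]bb
Step 4: δ(p0, b) = (p0, a, R) → aaaa[p0]b
Step 5: δ(p0, b) = (p0, a, R) → aaaaa[p0]□
Step 6: δ(p0, □) = (pA, □, R) → aaaaa□[pA]□

The machine reaches the accept state pA and halts.

The machine executed 6 steps before halting.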